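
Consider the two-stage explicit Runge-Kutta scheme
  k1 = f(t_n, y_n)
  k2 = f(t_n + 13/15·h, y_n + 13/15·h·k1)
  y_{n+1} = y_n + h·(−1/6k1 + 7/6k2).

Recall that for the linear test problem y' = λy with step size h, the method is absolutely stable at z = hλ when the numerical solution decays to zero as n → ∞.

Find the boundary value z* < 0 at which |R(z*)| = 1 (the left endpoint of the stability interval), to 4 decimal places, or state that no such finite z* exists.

left endpoint -0.9890.

Set f=λy, z=hλ:
  k1=λy_n ⇒ h·k1=z·y_n;  k2=λ(1+13/15z)y_n ⇒ h·k2=z(1+13/15z)y_n
  y_{n+1}/y_n = 1 − 1/6z + 7/6z(1+13/15z) = 1 + z + 91/90z²
  ⇒ R(z) = 1 + z + 91/90z².

Boundary: |R(x)|=1, x<0.
x=-1.61: |R|=2.0109
R=1: x+91/90x²=0 ⇒ x=−90/91=-0.9890; min R=1−1/(4·91/90)=0.7527>−1
Confirm numerically:
  x=-0.698: |R|=0.79462 <1
  x=-0.564: |R|=0.75763 <1
  x=-0.483: |R|=0.75288 <1
  x=-1.400: |R|=1.58178 >1
  x=-1.371: |R|=1.52953 >1
Stable set (-0.9890, 0).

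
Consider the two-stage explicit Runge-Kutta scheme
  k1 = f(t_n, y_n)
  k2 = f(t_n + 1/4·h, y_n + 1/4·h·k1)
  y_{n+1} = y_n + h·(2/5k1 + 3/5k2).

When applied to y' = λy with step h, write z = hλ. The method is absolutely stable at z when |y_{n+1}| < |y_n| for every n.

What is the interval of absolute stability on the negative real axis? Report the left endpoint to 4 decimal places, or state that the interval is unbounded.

Set f=λy, z=hλ:
  k1=λy_n ⇒ h·k1=z·y_n;  k2=λ(1+1/4z)y_n ⇒ h·k2=z(1+1/4z)y_n
  y_{n+1}/y_n = 1 + 2/5z + 3/5z(1+1/4z) = 1 + z + 3/20z²
  so R(z) = 1 + z + 3/20z².

Find x<0 with |R(x)|<1.
x=-0.35: |R|=0.6684
R=1: x+3/20x²=0 ⇒ x=−20/3=-6.6667; min R=1−1/(4·3/20)=-0.6667>−1
Confirm numerically:
  x=-5.721: |R|=0.18848 <1
  x=-5.281: |R|=0.09766 <1
  x=-4.677: |R|=0.39585 <1
  x=-6.993: |R|=1.34231 >1
  x=-6.693: |R|=1.02644 >1
So |R|<1 on (-6.6667, 0).

z∈(-6.6667,0).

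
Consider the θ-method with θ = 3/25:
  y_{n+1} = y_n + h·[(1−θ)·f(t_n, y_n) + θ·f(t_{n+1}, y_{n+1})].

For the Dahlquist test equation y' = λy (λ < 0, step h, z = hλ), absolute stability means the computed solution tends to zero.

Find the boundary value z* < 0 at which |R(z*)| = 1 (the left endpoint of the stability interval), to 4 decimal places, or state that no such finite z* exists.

On y'=λy, z=hλ:
  y_{n+1} = y_n + z·[22/25·y_n + 3/25·y_{n+1}] ⇒ (1 − 3/25z)y_{n+1} = (1 + 22/25z)y_n
  ⇒ R(z) = (1 + 22/25z)/(1 − 3/25z).

Need |R(x)|<1, x<0.
x=-1.49: |R|=0.2640
R=−1: 1+22/25x = −1+3/25x ⇒ -19/25x=2 ⇒ x=2/(-19/25)=-2.6316
Confirm numerically:
  x=-2.070: |R|=0.65812 <1
  x=-1.507: |R|=0.27621 <1
  x=-1.415: |R|=0.20961 <1
  x=-3.167: |R|=1.29486 >1
  x=-3.037: |R|=1.22582 >1
Interval (-2.6316, 0).

z* = -2.6316.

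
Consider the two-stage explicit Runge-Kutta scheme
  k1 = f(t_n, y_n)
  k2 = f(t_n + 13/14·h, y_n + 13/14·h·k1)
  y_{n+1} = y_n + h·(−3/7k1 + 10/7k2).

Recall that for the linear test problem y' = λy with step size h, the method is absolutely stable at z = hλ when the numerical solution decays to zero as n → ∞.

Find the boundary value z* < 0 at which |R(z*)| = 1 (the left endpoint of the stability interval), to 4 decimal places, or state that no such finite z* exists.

With y'=λy (z=hλ):
  k1=λy_n ⇒ h·k1=z·y_n;  k2=λ(1+13/14z)y_n ⇒ h·k2=z(1+13/14z)y_n
  y_{n+1}/y_n = 1 − 3/7z + 10/7z(1+13/14z) = 1 + z + 65/49z²
  Hence R(z) = 1 + z + 65/49z².

Need |R(x)|<1, x<0.
x=-0.92: |R|=1.2028
R=1: x+65/49x²=0 ⇒ x=−49/65=-0.7538; min R=1−1/(4·65/49)=0.8115>−1
Confirm numerically:
  x=-0.718: |R|=0.96586 <1
  x=-0.715: |R|=0.96316 <1
  x=-0.619: |R|=0.88927 <1
  x=-0.447: |R|=0.81805 <1
  x=-1.320: |R|=1.99135 >1
  x=-1.129: |R|=1.56185 >1
  x=-0.977: |R|=1.28921 >1
Stable set (-0.7538, 0).

left endpoint -0.7538.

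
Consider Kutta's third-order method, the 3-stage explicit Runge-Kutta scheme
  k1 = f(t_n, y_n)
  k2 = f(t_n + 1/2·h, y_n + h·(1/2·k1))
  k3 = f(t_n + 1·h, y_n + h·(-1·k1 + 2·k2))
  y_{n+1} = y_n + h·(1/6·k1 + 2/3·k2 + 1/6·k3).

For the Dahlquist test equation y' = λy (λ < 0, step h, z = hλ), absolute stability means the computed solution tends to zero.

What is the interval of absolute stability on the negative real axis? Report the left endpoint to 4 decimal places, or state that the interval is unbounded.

With y'=λy (z=hλ):
  order 3, 3-stage ⇒ R(z)=1+z+z^2/2+z^3/6
  (e.g. R(-1.22)=0.22156, |R|=0.22156)

Boundary: |R(x)|=1, x<0.
x=-1.22: |R|=0.2216
|R(-2.13)|=0.4721 |R(-1.51)|=0.0562 |R(-1.1)|=0.2832
Bisect:
  x_lo=-2.8425 |R|=1.6305  x_hi=-0.3324 |R|=0.7167
  mid=-1.58746 |R|=0.00581 →hi
  mid=-2.21500 |R|=0.57310 →hi
  mid=-2.52877 |R|=1.02655 →lo
  mid=-2.37189 |R|=0.78294 →hi
  mid=-2.45033 |R|=0.90028 →hi
  mid=-2.48955 |R|=0.96227 →hi
  mid=-2.50916 |R|=0.99412 →hi
  mid=-2.51897 |R|=1.01026 →lo
  ...
  [-2.51284,-2.51269] ⇒ x*=-2.5127
So |R|<1 on (-2.5127, 0).

z∈(-2.5127,0).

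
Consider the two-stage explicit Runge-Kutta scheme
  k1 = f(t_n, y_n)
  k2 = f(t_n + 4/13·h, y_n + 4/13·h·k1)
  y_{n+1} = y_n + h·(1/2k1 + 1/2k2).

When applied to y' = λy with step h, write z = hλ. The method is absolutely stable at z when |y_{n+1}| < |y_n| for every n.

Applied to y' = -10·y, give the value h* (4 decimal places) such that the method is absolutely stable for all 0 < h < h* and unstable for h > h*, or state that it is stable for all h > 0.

Test eqn y'=λy, z=hλ:
  k1=λy_n ⇒ h·k1=z·y_n;  k2=λ(1+4/13z)y_n ⇒ h·k2=z(1+4/13z)y_n
  y_{n+1}/y_n = 1 + 1/2z + 1/2z(1+4/13z) = 1 + z + 2/13z²
  so R(z) = 1 + z + 2/13z².

Boundary: |R(x)|=1, x<0.
x=-0.79: |R|=0.3060
R=1: x+2/13x²=0 ⇒ x=−13/2=-6.5000; min R=1−1/(4·2/13)=-0.6250>−1
Confirm numerically:
  x=-5.655: |R|=0.26485 <1
  x=-5.315: |R|=0.03103 <1
  x=-4.729: |R|=0.28847 <1
  x=-4.406: |R|=0.41941 <1
  x=-7.065: |R|=1.61411 >1
  x=-6.948: |R|=1.47888 >1
  x=-6.757: |R|=1.26716 >1
Interval (-6.5000, 0).

(-6.5000,0); λ=-10 ⇒ h* = (13/2)/10 = 0.6500.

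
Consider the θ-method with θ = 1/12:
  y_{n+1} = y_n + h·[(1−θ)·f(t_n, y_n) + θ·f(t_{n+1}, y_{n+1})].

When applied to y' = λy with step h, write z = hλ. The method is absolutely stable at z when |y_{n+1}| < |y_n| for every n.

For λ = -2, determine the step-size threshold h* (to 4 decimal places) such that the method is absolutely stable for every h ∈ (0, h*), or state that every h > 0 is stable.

Test eqn y'=λy, z=hλ:
  y_{n+1} = y_n + z·[11/12·y_n + 1/12·y_{n+1}] ⇒ (1 − 1/12z)y_{n+1} = (1 + 11/12z)y_n
  so R(z) = (1 + 11/12z)/(1 − 1/12z).

Find x<0 with |R(x)|<1.
x=-1.55: |R|=0.3727
R=−1: 1+11/12x = −1+1/12x ⇒ -5/6x=2 ⇒ x=2/(-5/6)=-2.4000
Confirm numerically:
  x=-2.280: |R|=0.91597 <1
  x=-1.226: |R|=0.11235 <1
  x=-1.106: |R|=0.01267 <1
  x=-2.923: |R|=1.35047 >1
  x=-2.772: |R|=1.25183 >1
  x=-2.594: |R|=1.13293 >1
So |R|<1 on (-2.4000, 0).

(-2.4000,0); λ=-2 ⇒ h* = (12/5)/2 = 1.2000.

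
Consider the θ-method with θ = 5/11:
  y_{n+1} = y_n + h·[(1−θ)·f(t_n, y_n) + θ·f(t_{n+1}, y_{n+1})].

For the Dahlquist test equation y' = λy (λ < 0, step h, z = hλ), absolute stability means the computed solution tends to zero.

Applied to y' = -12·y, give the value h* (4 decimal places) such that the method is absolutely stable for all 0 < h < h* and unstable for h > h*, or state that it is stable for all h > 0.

On y'=λy, z=hλ:
  y_{n+1} = y_n + z·[6/11·y_n + 5/11·y_{n+1}] ⇒ (1 − 5/11z)y_{n+1} = (1 + 6/11z)y_n
  ⇒ R(z) = (1 + 6/11z)/(1 − 5/11z).

Solve |R(x)|<1 on ℝ⁻.
x=-1.46: |R|=0.1224
R=−1: 1+6/11x = −1+5/11x ⇒ -1/11x=2 ⇒ x=2/(-1/11)=-22.0000
Confirm numerically:
  x=-16.081: |R|=0.93524 <1
  x=-10.088: |R|=0.80612 <1
  x=-9.794: |R|=0.79646 <1
  x=-9.738: |R|=0.79457 <1
  x=-22.183: |R|=1.00150 >1
  x=-22.036: |R|=1.00030 >1
Stable set (-22.0000, 0).

(-22.0000,0); λ=-12 ⇒ h* = (22)/12 = 1.8333.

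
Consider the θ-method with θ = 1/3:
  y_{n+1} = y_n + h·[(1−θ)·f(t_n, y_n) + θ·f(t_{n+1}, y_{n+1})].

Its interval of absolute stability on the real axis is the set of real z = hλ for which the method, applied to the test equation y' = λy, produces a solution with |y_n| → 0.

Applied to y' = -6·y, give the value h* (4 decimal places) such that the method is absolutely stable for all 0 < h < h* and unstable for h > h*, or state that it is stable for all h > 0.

Test eqn y'=λy, z=hλ:
  y_{n+1} = y_n + z·[2/3·y_n + 1/3·y_{n+1}] ⇒ (1 − 1/3z)y_{n+1} = (1 + 2/3z)y_n
  Hence R(z) = (1 + 2/3z)/(1 − 1/3z).

Solve |R(x)|<1 on ℝ⁻.
x=-1.19: |R|=0.1480
R=−1: 1+2/3x = −1+1/3x ⇒ -1/3x=2 ⇒ x=2/(-1/3)=-6.0000
Confirm numerically:
  x=-4.171: |R|=0.74494 <1
  x=-4.086: |R|=0.72989 <1
  x=-3.278: |R|=0.56642 <1
  x=-2.461: |R|=0.35195 <1
  x=-6.555: |R|=1.05808 >1
  x=-6.544: |R|=1.05700 >1
  x=-6.099: |R|=1.01088 >1
So |R|<1 on (-6.0000, 0).

(-6.0000,0); λ=-6 ⇒ h* = (6)/6 = 1.0000.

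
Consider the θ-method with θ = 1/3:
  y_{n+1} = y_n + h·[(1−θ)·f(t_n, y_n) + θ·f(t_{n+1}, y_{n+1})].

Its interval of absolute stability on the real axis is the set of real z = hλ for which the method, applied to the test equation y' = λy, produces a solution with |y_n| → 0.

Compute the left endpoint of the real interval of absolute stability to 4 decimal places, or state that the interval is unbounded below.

z* = -6.0000.

Set f=λy, z=hλ:
  y_{n+1} = y_n + z·[2/3·y_n + 1/3·y_{n+1}] ⇒ (1 − 1/3z)y_{n+1} = (1 + 2/3z)y_n
  R(z) = (1 + 2/3z)/(1 − 1/3z).

Solve |R(x)|<1 on ℝ⁻.
x=-1.5: |R|=0.0000
R=−1: 1+2/3x = −1+1/3x ⇒ -1/3x=2 ⇒ x=2/(-1/3)=-6.0000
Confirm numerically:
  x=-5.874: |R|=0.98580 <1
  x=-4.877: |R|=0.85743 <1
  x=-4.626: |R|=0.81983 <1
  x=-3.095: |R|=0.52338 <1
  x=-6.350: |R|=1.03743 >1
  x=-6.314: |R|=1.03371 >1
  x=-6.309: |R|=1.03319 >1
Interval (-6.0000, 0).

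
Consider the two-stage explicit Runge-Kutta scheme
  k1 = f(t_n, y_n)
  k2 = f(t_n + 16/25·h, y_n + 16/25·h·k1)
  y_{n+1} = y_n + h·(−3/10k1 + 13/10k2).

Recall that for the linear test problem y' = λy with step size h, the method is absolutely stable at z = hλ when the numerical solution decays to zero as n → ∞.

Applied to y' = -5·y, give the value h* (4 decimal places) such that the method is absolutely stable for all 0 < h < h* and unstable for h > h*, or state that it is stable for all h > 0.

(-1.2019,0); λ=-5 ⇒ h* = (125/104)/5 = 0.2404.

With y'=λy (z=hλ):
  k1=λy_n ⇒ h·k1=z·y_n;  k2=λ(1+16/25z)y_n ⇒ h·k2=z(1+16/25z)y_n
  y_{n+1}/y_n = 1 − 3/10z + 13/10z(1+16/25z) = 1 + z + 104/125z²
  Hence R(z) = 1 + z + 104/125z².

Boundary: |R(x)|=1, x<0.
x=-1.12: |R|=0.9237
R=1: x+104/125x²=0 ⇒ x=−125/104=-1.2019; min R=1−1/(4·104/125)=0.6995>−1
Confirm numerically:
  x=-1.158: |R|=0.95768 <1
  x=-0.771: |R|=0.72357 <1
  x=-0.728: |R|=0.71295 <1
  x=-0.644: |R|=0.70106 <1
  x=-1.603: |R|=1.53491 >1
  x=-1.576: |R|=1.49050 >1
  x=-1.445: |R|=1.29224 >1
Interval (-1.2019, 0).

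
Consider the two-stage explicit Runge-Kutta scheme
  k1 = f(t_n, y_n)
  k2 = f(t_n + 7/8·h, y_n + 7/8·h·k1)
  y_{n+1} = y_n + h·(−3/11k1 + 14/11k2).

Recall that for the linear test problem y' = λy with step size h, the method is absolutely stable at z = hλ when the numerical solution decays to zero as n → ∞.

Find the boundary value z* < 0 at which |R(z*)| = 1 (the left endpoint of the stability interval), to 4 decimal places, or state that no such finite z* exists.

Set f=λy, z=hλ:
  k1=λy_n ⇒ h·k1=z·y_n;  k2=λ(1+7/8z)y_n ⇒ h·k2=z(1+7/8z)y_n
  y_{n+1}/y_n = 1 − 3/11z + 14/11z(1+7/8z) = 1 + z + 49/44z²
  Hence R(z) = 1 + z + 49/44z².

Need |R(x)|<1, x<0.
x=-1.24: |R|=1.4723
R=1: x+49/44x²=0 ⇒ x=−44/49=-0.8980; min R=1−1/(4·49/44)=0.7755>−1
Confirm numerically:
  x=-0.773: |R|=0.89243 <1
  x=-0.417: |R|=0.77665 <1
  x=-0.397: |R|=0.77852 <1
  x=-0.391: |R|=0.77925 <1
  x=-1.485: |R|=1.97082 >1
  x=-1.200: |R|=1.40364 >1
Interval (-0.8980, 0).

left endpoint -0.8980.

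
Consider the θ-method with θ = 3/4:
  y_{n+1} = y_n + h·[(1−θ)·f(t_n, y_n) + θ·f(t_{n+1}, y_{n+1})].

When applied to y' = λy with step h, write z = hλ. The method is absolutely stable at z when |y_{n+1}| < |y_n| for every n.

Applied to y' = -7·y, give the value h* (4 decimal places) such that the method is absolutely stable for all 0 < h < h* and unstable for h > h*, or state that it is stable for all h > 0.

Set f=λy, z=hλ:
  y_{n+1} = y_n + z·[1/4·y_n + 3/4·y_{n+1}] ⇒ (1 − 3/4z)y_{n+1} = (1 + 1/4z)y_n
  R(z) = (1 + 1/4z)/(1 − 3/4z).

Boundary: |R(x)|=1, x<0.
x=-1.64: |R|=0.2646
x=-2: |R|=0.2000
x=-10: |R|=0.1765
x=-100: |R|=0.3158
θ=3/4≥1/2 ⇒ |1+1/4x|<|1−3/4x| ∀x<0 ⇒ stable on all of ℝ⁻.

unbounded; (−∞, 0). Any h>0 works for λ=-7.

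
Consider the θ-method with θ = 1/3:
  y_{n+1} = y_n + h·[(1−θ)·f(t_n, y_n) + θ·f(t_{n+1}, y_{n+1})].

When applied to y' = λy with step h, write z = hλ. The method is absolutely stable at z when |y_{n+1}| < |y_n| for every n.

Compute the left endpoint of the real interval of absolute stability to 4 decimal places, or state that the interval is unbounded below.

left endpoint -6.0000.

With y'=λy (z=hλ):
  y_{n+1} = y_n + z·[2/3·y_n + 1/3·y_{n+1}] ⇒ (1 − 1/3z)y_{n+1} = (1 + 2/3z)y_n
  Hence R(z) = (1 + 2/3z)/(1 − 1/3z).

Need |R(x)|<1, x<0.
x=-1.59: |R|=0.0392
R=−1: 1+2/3x = −1+1/3x ⇒ -1/3x=2 ⇒ x=2/(-1/3)=-6.0000
Confirm numerically:
  x=-5.164: |R|=0.89760 <1
  x=-4.415: |R|=0.78624 <1
  x=-3.848: |R|=0.68575 <1
  x=-6.478: |R|=1.05043 >1
  x=-6.135: |R|=1.01478 >1
  x=-6.037: |R|=1.00409 >1
Interval (-6.0000, 0).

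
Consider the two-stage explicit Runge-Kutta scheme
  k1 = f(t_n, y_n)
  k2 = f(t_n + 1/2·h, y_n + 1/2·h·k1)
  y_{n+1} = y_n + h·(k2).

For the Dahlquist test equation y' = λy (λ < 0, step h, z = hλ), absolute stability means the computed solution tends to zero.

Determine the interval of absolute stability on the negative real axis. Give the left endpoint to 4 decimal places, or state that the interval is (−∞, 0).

Test eqn y'=λy, z=hλ:
  k1=λy_n ⇒ h·k1=z·y_n;  k2=λ(1+1/2z)y_n ⇒ h·k2=z(1+1/2z)y_n
  y_{n+1}/y_n = 1 + z(1+1/2z) = 1 + z + 1/2z²
  Hence R(z) = 1 + z + 1/2z².

Need |R(x)|<1, x<0.
x=-1.41: |R|=0.5840
R=1: x+1/2x²=0 ⇒ x=−2=-2.0000; min R=1−1/(4·1/2)=0.5000>−1
Confirm numerically:
  x=-1.978: |R|=0.97824 <1
  x=-1.400: |R|=0.58000 <1
  x=-1.387: |R|=0.57488 <1
  x=-1.322: |R|=0.55184 <1
  x=-2.579: |R|=1.74662 >1
  x=-2.475: |R|=1.58781 >1
Interval (-2.0000, 0).

z∈(-2.0000,0).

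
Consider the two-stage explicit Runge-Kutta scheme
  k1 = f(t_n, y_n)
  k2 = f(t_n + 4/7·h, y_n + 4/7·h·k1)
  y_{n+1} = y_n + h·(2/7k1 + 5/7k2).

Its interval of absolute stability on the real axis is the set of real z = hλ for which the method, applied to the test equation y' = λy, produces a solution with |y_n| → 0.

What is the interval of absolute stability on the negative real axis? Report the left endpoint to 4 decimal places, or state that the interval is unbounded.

(-2.4500, 0).

On y'=λy, z=hλ:
  k1=λy_n ⇒ h·k1=z·y_n;  k2=λ(1+4/7z)y_n ⇒ h·k2=z(1+4/7z)y_n
  y_{n+1}/y_n = 1 + 2/7z + 5/7z(1+4/7z) = 1 + z + 20/49z²
  so R(z) = 1 + z + 20/49z².

Boundary: |R(x)|=1, x<0.
x=-0.99: |R|=0.4100
R=1: x+20/49x²=0 ⇒ x=−49/20=-2.4500; min R=1−1/(4·20/49)=0.3875>−1
Confirm numerically:
  x=-1.351: |R|=0.39398 <1
  x=-1.294: |R|=0.38944 <1
  x=-1.032: |R|=0.40270 <1
  x=-2.839: |R|=1.45076 >1
  x=-2.681: |R|=1.25278 >1
Interval (-2.4500, 0).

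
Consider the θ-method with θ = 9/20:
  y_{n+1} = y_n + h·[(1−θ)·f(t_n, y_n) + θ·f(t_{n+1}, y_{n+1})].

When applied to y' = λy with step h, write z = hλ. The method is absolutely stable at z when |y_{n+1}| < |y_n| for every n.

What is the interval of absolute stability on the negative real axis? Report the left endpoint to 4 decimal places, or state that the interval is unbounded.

(-20.0000, 0).

Test eqn y'=λy, z=hλ:
  y_{n+1} = y_n + z·[11/20·y_n + 9/20·y_{n+1}] ⇒ (1 − 9/20z)y_{n+1} = (1 + 11/20z)y_n
  ⇒ R(z) = (1 + 11/20z)/(1 − 9/20z).

Need |R(x)|<1, x<0.
x=-0.53: |R|=0.5721
R=−1: 1+11/20x = −1+9/20x ⇒ -1/10x=2 ⇒ x=2/(-1/10)=-20.0000
Confirm numerically:
  x=-14.424: |R|=0.92556 <1
  x=-10.759: |R|=0.84181 <1
  x=-8.692: |R|=0.76976 <1
  x=-20.465: |R|=1.00455 >1
  x=-20.107: |R|=1.00106 >1
Interval (-20.0000, 0).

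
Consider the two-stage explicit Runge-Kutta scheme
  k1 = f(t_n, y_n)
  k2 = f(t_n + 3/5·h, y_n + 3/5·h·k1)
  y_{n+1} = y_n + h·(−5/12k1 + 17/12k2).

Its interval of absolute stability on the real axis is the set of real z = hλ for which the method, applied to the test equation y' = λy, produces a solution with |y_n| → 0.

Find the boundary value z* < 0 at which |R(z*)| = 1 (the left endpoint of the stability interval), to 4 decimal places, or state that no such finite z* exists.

left endpoint -1.1765.

Set f=λy, z=hλ:
  k1=λy_n ⇒ h·k1=z·y_n;  k2=λ(1+3/5z)y_n ⇒ h·k2=z(1+3/5z)y_n
  y_{n+1}/y_n = 1 − 5/12z + 17/12z(1+3/5z) = 1 + z + 17/20z²
  so R(z) = 1 + z + 17/20z².

Solve |R(x)|<1 on ℝ⁻.
x=-1.67: |R|=1.7006
R=1: x+17/20x²=0 ⇒ x=−20/17=-1.1765; min R=1−1/(4·17/20)=0.7059>−1
Confirm numerically:
  x=-1.122: |R|=0.94805 <1
  x=-0.653: |R|=0.70945 <1
  x=-0.595: |R|=0.70592 <1
  x=-1.670: |R|=1.70057 >1
  x=-1.620: |R|=1.61074 >1
  x=-1.205: |R|=1.02922 >1
Stable set (-1.1765, 0).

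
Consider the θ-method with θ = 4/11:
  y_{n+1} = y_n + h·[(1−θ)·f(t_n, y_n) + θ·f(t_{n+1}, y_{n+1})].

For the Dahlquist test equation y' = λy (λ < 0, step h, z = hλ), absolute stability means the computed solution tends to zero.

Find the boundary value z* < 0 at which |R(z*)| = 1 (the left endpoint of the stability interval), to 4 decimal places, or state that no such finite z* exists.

z* = -7.3333.

Set f=λy, z=hλ:
  y_{n+1} = y_n + z·[7/11·y_n + 4/11·y_{n+1}] ⇒ (1 − 4/11z)y_{n+1} = (1 + 7/11z)y_n
  R(z) = (1 + 7/11z)/(1 − 4/11z).

Need |R(x)|<1, x<0.
x=-1.54: |R|=0.0128
R=−1: 1+7/11x = −1+4/11x ⇒ -3/11x=2 ⇒ x=2/(-3/11)=-7.3333
Confirm numerically:
  x=-5.189: |R|=0.79742 <1
  x=-4.412: |R|=0.69408 <1
  x=-3.634: |R|=0.56540 <1
  x=-7.915: |R|=1.04090 >1
  x=-7.418: |R|=1.00625 >1
So |R|<1 on (-7.3333, 0).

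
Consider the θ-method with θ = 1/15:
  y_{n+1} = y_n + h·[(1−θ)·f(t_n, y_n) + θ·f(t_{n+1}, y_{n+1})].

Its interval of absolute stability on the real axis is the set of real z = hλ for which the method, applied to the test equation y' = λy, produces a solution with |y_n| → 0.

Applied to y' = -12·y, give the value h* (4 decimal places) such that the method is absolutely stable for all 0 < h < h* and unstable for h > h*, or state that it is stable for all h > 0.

Test eqn y'=λy, z=hλ:
  y_{n+1} = y_n + z·[14/15·y_n + 1/15·y_{n+1}] ⇒ (1 − 1/15z)y_{n+1} = (1 + 14/15z)y_n
  so R(z) = (1 + 14/15z)/(1 − 1/15z).

Find x<0 with |R(x)|<1.
x=-0.48: |R|=0.5349
R=−1: 1+14/15x = −1+1/15x ⇒ -13/15x=2 ⇒ x=2/(-13/15)=-2.3077
Confirm numerically:
  x=-1.974: |R|=0.74443 <1
  x=-1.732: |R|=0.55271 <1
  x=-1.225: |R|=0.13251 <1
  x=-1.119: |R|=0.04132 <1
  x=-2.865: |R|=1.40554 >1
  x=-2.576: |R|=1.19845 >1
  x=-2.480: |R|=1.12815 >1
So |R|<1 on (-2.3077, 0).

(-2.3077,0); λ=-12 ⇒ h* = (30/13)/12 = 0.1923.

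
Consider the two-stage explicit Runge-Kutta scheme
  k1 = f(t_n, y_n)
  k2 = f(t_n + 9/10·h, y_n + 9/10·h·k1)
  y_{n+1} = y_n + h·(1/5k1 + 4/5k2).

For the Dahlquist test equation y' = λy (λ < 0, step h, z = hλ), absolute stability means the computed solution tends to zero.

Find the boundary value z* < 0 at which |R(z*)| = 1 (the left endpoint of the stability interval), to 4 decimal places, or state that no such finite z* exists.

left endpoint -1.3889.

With y'=λy (z=hλ):
  k1=λy_n ⇒ h·k1=z·y_n;  k2=λ(1+9/10z)y_n ⇒ h·k2=z(1+9/10z)y_n
  y_{n+1}/y_n = 1 + 1/5z + 4/5z(1+9/10z) = 1 + z + 18/25z²
  Hence R(z) = 1 + z + 18/25z².

Need |R(x)|<1, x<0.
x=-0.67: |R|=0.6532
R=1: x+18/25x²=0 ⇒ x=−25/18=-1.3889; min R=1−1/(4·18/25)=0.6528>−1
Confirm numerically:
  x=-1.096: |R|=0.76888 <1
  x=-0.951: |R|=0.70017 <1
  x=-0.850: |R|=0.67020 <1
  x=-0.732: |R|=0.65379 <1
  x=-1.976: |R|=1.83529 >1
  x=-1.852: |R|=1.61753 >1
  x=-1.828: |R|=1.57794 >1
So |R|<1 on (-1.3889, 0).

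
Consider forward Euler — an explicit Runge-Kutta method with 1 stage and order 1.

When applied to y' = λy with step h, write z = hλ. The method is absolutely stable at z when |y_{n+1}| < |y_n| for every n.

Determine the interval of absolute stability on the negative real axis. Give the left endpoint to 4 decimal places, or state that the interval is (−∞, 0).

z∈(-2.0000,0).

Test eqn y'=λy, z=hλ:
  order 1, 1-stage ⇒ R(z)=1+z
  (e.g. R(-1.6)=-0.60000, |R|=0.60000)

Find x<0 with |R(x)|<1.
x=-1.6: |R|=0.6000
|R(-1.95)|=0.9500 |R(-1.54)|=0.5400 |R(-0.99)|=0.0100
Bisect:
  x_lo=-2.4284 |R|=1.4284  x_hi=-0.1105 |R|=0.8895
  mid=-1.26942 |R|=0.26942 →hi
  mid=-1.84890 |R|=0.84890 →hi
  mid=-2.13863 |R|=1.13863 →lo
  mid=-1.99376 |R|=0.99376 →hi
  mid=-2.06620 |R|=1.06620 →lo
  mid=-2.02998 |R|=1.02998 →lo
  mid=-2.01187 |R|=1.01187 →lo
  mid=-2.00282 |R|=1.00282 →lo
  ...
  [-2.00013,-1.99999] ⇒ x*=-2.0000
So |R|<1 on (-2.0000, 0).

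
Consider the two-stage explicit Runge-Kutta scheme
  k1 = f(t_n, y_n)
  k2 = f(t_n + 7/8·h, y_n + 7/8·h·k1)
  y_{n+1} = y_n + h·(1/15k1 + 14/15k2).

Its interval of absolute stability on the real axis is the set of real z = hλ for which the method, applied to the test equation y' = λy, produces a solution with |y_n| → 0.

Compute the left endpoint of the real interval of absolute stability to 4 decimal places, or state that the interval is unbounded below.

Test eqn y'=λy, z=hλ:
  k1=λy_n ⇒ h·k1=z·y_n;  k2=λ(1+7/8z)y_n ⇒ h·k2=z(1+7/8z)y_n
  y_{n+1}/y_n = 1 + 1/15z + 14/15z(1+7/8z) = 1 + z + 49/60z²
  so R(z) = 1 + z + 49/60z².

Boundary: |R(x)|=1, x<0.
x=-1.74: |R|=1.7325
R=1: x+49/60x²=0 ⇒ x=−60/49=-1.2245; min R=1−1/(4·49/60)=0.6939>−1
Confirm numerically:
  x=-0.832: |R|=0.73332 <1
  x=-0.705: |R|=0.70090 <1
  x=-0.661: |R|=0.69582 <1
  x=-0.492: |R|=0.70569 <1
  x=-1.720: |R|=1.69603 >1
  x=-1.547: |R|=1.40745 >1
Stable set (-1.2245, 0).

left endpoint -1.2245.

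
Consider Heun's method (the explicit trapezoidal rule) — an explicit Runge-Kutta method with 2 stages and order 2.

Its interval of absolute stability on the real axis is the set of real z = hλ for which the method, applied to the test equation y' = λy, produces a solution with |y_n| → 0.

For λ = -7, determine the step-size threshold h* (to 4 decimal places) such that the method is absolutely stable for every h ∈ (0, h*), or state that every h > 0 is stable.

With y'=λy (z=hλ):
  order 2, 2-stage ⇒ R(z)=1+z+z^2/2
  (e.g. R(-1.03)=0.50045, |R|=0.50045)

Solve |R(x)|<1 on ℝ⁻.
x=-1.03: |R|=0.5005
|R(-2.35)|=1.4113 |R(-1.1)|=0.5050 |R(-0.8)|=0.5200
Bisect:
  x_lo=-2.6430 |R|=1.8498  x_hi=-0.1043 |R|=0.9012
  mid=-1.37366 |R|=0.56981 →hi
  mid=-2.00835 |R|=1.00838 →lo
  mid=-1.69100 |R|=0.73874 →hi
  mid=-1.84967 |R|=0.86097 →hi
  mid=-1.92901 |R|=0.93153 →hi
  mid=-1.96868 |R|=0.96917 →hi
  mid=-1.98851 |R|=0.98858 →hi
  mid=-1.99843 |R|=0.99843 →hi
  mid=-2.00339 |R|=1.00339 →lo
  mid=-2.00091 |R|=1.00091 →lo
  ...
  [-2.00013,-1.99998] ⇒ x*=-2.0000
Stable set (-2.0000, 0).

(-2.0000,0); λ=-7 ⇒ h* = 0.2857.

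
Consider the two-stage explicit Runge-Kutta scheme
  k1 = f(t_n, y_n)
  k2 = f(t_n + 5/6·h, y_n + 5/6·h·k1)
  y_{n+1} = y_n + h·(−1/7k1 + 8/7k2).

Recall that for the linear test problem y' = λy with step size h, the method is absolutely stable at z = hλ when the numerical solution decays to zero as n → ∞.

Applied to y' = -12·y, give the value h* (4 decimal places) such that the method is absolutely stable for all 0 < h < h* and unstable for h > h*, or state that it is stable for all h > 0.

With y'=λy (z=hλ):
  k1=λy_n ⇒ h·k1=z·y_n;  k2=λ(1+5/6z)y_n ⇒ h·k2=z(1+5/6z)y_n
  y_{n+1}/y_n = 1 − 1/7z + 8/7z(1+5/6z) = 1 + z + 20/21z²
  ⇒ R(z) = 1 + z + 20/21z².

Need |R(x)|<1, x<0.
x=-0.94: |R|=0.9015
R=1: x+20/21x²=0 ⇒ x=−21/20=-1.0500; min R=1−1/(4·20/21)=0.7375>−1
Confirm numerically:
  x=-1.002: |R|=0.95419 <1
  x=-0.885: |R|=0.86093 <1
  x=-0.746: |R|=0.78402 <1
  x=-1.617: |R|=1.87318 >1
  x=-1.497: |R|=1.63729 >1
  x=-1.411: |R|=1.48512 >1
Interval (-1.0500, 0).

(-1.0500,0); λ=-12 ⇒ h* = (21/20)/12 = 0.0875.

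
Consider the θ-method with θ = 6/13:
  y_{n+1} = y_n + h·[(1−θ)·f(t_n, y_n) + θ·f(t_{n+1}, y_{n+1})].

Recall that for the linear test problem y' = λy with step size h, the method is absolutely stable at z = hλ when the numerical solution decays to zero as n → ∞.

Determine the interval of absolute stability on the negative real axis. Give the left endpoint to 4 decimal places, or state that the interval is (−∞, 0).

Set f=λy, z=hλ:
  y_{n+1} = y_n + z·[7/13·y_n + 6/13·y_{n+1}] ⇒ (1 − 6/13z)y_{n+1} = (1 + 7/13z)y_n
  Hence R(z) = (1 + 7/13z)/(1 − 6/13z).

Need |R(x)|<1, x<0.
x=-1.43: |R|=0.1386
R=−1: 1+7/13x = −1+6/13x ⇒ -1/13x=2 ⇒ x=2/(-1/13)=-26.0000
Confirm numerically:
  x=-17.189: |R|=0.92413 <1
  x=-13.374: |R|=0.86459 <1
  x=-11.816: |R|=0.83093 <1
  x=-26.456: |R|=1.00266 >1
  x=-26.057: |R|=1.00034 >1
Stable set (-26.0000, 0).

z∈(-26.0000,0).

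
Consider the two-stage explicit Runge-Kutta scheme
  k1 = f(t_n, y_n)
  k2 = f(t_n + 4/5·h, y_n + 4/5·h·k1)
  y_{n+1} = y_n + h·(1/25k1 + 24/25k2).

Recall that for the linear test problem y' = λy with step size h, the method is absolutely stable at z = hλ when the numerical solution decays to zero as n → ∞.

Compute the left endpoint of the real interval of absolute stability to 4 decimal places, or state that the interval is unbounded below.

left endpoint -1.3021.

With y'=λy (z=hλ):
  k1=λy_n ⇒ h·k1=z·y_n;  k2=λ(1+4/5z)y_n ⇒ h·k2=z(1+4/5z)y_n
  y_{n+1}/y_n = 1 + 1/25z + 24/25z(1+4/5z) = 1 + z + 96/125z²
  ⇒ R(z) = 1 + z + 96/125z².

Need |R(x)|<1, x<0.
x=-1.41: |R|=1.1169
R=1: x+96/125x²=0 ⇒ x=−125/96=-1.3021; min R=1−1/(4·96/125)=0.6745>−1
Confirm numerically:
  x=-1.217: |R|=0.92048 <1
  x=-0.923: |R|=0.73128 <1
  x=-0.830: |R|=0.69908 <1
  x=-1.505: |R|=1.23454 >1
  x=-1.386: |R|=1.08932 >1
  x=-1.343: |R|=1.04220 >1
So |R|<1 on (-1.3021, 0).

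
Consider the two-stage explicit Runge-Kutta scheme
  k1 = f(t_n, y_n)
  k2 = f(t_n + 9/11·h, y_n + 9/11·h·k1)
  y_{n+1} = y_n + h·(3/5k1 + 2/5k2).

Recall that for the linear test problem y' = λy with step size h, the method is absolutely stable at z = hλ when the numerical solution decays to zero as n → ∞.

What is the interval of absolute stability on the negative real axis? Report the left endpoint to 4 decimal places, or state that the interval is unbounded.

z∈(-3.0556,0).

Test eqn y'=λy, z=hλ:
  k1=λy_n ⇒ h·k1=z·y_n;  k2=λ(1+9/11z)y_n ⇒ h·k2=z(1+9/11z)y_n
  y_{n+1}/y_n = 1 + 3/5z + 2/5z(1+9/11z) = 1 + z + 18/55z²
  Hence R(z) = 1 + z + 18/55z².

Find x<0 with |R(x)|<1.
x=-1.3: |R|=0.2531
R=1: x+18/55x²=0 ⇒ x=−55/18=-3.0556; min R=1−1/(4·18/55)=0.2361>−1
Confirm numerically:
  x=-2.862: |R|=0.81871 <1
  x=-1.716: |R|=0.24771 <1
  x=-1.642: |R|=0.24038 <1
  x=-3.335: |R|=1.30500 >1
  x=-3.321: |R|=1.28850 >1
Stable set (-3.0556, 0).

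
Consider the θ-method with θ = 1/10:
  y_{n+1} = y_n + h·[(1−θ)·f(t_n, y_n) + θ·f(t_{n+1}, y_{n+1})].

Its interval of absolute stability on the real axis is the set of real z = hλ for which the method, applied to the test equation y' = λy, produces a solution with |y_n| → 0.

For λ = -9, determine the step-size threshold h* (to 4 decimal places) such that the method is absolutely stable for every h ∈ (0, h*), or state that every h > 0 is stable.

Test eqn y'=λy, z=hλ:
  y_{n+1} = y_n + z·[9/10·y_n + 1/10·y_{n+1}] ⇒ (1 − 1/10z)y_{n+1} = (1 + 9/10z)y_n
  ⇒ R(z) = (1 + 9/10z)/(1 − 1/10z).

Solve |R(x)|<1 on ℝ⁻.
x=-1.72: |R|=0.4676
R=−1: 1+9/10x = −1+1/10x ⇒ -4/5x=2 ⇒ x=2/(-4/5)=-2.5000
Confirm numerically:
  x=-2.196: |R|=0.80059 <1
  x=-1.199: |R|=0.07063 <1
  x=-1.051: |R|=0.04895 <1
  x=-3.087: |R|=1.35883 >1
  x=-2.746: |R|=1.15440 >1
  x=-2.677: |R|=1.11170 >1
Stable set (-2.5000, 0).

(-2.5000,0); λ=-9 ⇒ h* = (5/2)/9 = 0.2778.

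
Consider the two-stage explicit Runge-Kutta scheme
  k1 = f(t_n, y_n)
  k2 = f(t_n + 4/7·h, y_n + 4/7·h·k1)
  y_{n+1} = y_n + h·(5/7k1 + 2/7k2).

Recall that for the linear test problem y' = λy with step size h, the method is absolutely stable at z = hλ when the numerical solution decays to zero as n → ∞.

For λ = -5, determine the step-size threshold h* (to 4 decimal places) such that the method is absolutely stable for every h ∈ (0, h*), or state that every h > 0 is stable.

With y'=λy (z=hλ):
  k1=λy_n ⇒ h·k1=z·y_n;  k2=λ(1+4/7z)y_n ⇒ h·k2=z(1+4/7z)y_n
  y_{n+1}/y_n = 1 + 5/7z + 2/7z(1+4/7z) = 1 + z + 8/49z²
  ⇒ R(z) = 1 + z + 8/49z².

Find x<0 with |R(x)|<1.
x=-1.11: |R|=0.0912
R=1: x+8/49x²=0 ⇒ x=−49/8=-6.1250; min R=1−1/(4·8/49)=-0.5312>−1
Confirm numerically:
  x=-5.636: |R|=0.55004 <1
  x=-5.600: |R|=0.52000 <1
  x=-5.467: |R|=0.41269 <1
  x=-5.247: |R|=0.24786 <1
  x=-6.619: |R|=1.53384 >1
  x=-6.352: |R|=1.23541 >1
  x=-6.273: |R|=1.15158 >1
Stable set (-6.1250, 0).

(-6.1250,0); λ=-5 ⇒ h* = (49/8)/5 = 1.2250.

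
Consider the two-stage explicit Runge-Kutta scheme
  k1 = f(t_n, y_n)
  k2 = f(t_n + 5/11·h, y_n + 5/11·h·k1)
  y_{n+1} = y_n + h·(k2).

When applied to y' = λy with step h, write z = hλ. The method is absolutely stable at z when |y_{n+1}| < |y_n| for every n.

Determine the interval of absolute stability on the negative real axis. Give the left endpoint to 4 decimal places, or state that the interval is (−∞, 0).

z∈(-2.2000,0).

With y'=λy (z=hλ):
  k1=λy_n ⇒ h·k1=z·y_n;  k2=λ(1+5/11z)y_n ⇒ h·k2=z(1+5/11z)y_n
  y_{n+1}/y_n = 1 + z(1+5/11z) = 1 + z + 5/11z²
  Hence R(z) = 1 + z + 5/11z².

Need |R(x)|<1, x<0.
x=-1.68: |R|=0.6029
R=1: x+5/11x²=0 ⇒ x=−11/5=-2.2000; min R=1−1/(4·5/11)=0.4500>−1
Confirm numerically:
  x=-1.973: |R|=0.79642 <1
  x=-1.678: |R|=0.60186 <1
  x=-1.647: |R|=0.58600 <1
  x=-1.132: |R|=0.45047 <1
  x=-2.721: |R|=1.64438 >1
  x=-2.706: |R|=1.62238 >1
So |R|<1 on (-2.2000, 0).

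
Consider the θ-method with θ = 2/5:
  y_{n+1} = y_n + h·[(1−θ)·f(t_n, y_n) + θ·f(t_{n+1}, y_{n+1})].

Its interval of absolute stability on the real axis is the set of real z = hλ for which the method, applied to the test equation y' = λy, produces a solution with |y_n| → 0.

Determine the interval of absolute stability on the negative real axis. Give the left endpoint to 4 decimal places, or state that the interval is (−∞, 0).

On y'=λy, z=hλ:
  y_{n+1} = y_n + z·[3/5·y_n + 2/5·y_{n+1}] ⇒ (1 − 2/5z)y_{n+1} = (1 + 3/5z)y_n
  Hence R(z) = (1 + 3/5z)/(1 − 2/5z).

Find x<0 with |R(x)|<1.
x=-0.76: |R|=0.4172
R=−1: 1+3/5x = −1+2/5x ⇒ -1/5x=2 ⇒ x=2/(-1/5)=-10.0000
Confirm numerically:
  x=-9.401: |R|=0.97483 <1
  x=-8.878: |R|=0.95069 <1
  x=-6.302: |R|=0.78993 <1
  x=-4.286: |R|=0.57899 <1
  x=-10.446: |R|=1.01723 >1
  x=-10.316: |R|=1.01233 >1
So |R|<1 on (-10.0000, 0).

(-10.0000, 0).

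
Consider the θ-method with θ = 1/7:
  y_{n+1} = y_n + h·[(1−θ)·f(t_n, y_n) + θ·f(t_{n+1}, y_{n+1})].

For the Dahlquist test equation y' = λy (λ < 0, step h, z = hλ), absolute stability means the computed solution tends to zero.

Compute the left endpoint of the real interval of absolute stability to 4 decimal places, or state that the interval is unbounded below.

Test eqn y'=λy, z=hλ:
  y_{n+1} = y_n + z·[6/7·y_n + 1/7·y_{n+1}] ⇒ (1 − 1/7z)y_{n+1} = (1 + 6/7z)y_n
  ⇒ R(z) = (1 + 6/7z)/(1 − 1/7z).

Need |R(x)|<1, x<0.
x=-1.56: |R|=0.2757
R=−1: 1+6/7x = −1+1/7x ⇒ -5/7x=2 ⇒ x=2/(-5/7)=-2.8000
Confirm numerically:
  x=-2.688: |R|=0.94220 <1
  x=-1.936: |R|=0.51656 <1
  x=-1.586: |R|=0.29304 <1
  x=-3.191: |R|=1.19184 >1
  x=-2.862: |R|=1.03143 >1
Stable set (-2.8000, 0).

z* = -2.8000.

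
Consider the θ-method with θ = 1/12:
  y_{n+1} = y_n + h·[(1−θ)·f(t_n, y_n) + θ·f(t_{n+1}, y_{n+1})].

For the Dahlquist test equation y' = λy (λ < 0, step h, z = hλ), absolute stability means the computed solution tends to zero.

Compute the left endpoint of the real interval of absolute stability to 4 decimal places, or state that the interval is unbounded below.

On y'=λy, z=hλ:
  y_{n+1} = y_n + z·[11/12·y_n + 1/12·y_{n+1}] ⇒ (1 − 1/12z)y_{n+1} = (1 + 11/12z)y_n
  Hence R(z) = (1 + 11/12z)/(1 − 1/12z).

Boundary: |R(x)|=1, x<0.
x=-0.88: |R|=0.1801
R=−1: 1+11/12x = −1+1/12x ⇒ -5/6x=2 ⇒ x=2/(-5/6)=-2.4000
Confirm numerically:
  x=-2.132: |R|=0.81036 <1
  x=-2.044: |R|=0.74651 <1
  x=-1.849: |R|=0.60214 <1
  x=-1.471: |R|=0.31037 <1
  x=-2.887: |R|=1.32713 >1
  x=-2.516: |R|=1.07991 >1
So |R|<1 on (-2.4000, 0).

left endpoint -2.4000.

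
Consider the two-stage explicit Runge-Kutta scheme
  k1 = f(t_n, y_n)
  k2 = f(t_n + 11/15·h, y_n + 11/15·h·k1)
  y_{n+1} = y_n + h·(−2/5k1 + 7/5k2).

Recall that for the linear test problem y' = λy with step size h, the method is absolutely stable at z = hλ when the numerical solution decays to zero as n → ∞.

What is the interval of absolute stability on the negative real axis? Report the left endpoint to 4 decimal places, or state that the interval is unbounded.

z∈(-0.9740,0).

With y'=λy (z=hλ):
  k1=λy_n ⇒ h·k1=z·y_n;  k2=λ(1+11/15z)y_n ⇒ h·k2=z(1+11/15z)y_n
  y_{n+1}/y_n = 1 − 2/5z + 7/5z(1+11/15z) = 1 + z + 77/75z²
  R(z) = 1 + z + 77/75z².

Boundary: |R(x)|=1, x<0.
x=-1.29: |R|=1.4185
R=1: x+77/75x²=0 ⇒ x=−75/77=-0.9740; min R=1−1/(4·77/75)=0.7565>−1
Confirm numerically:
  x=-0.698: |R|=0.80220 <1
  x=-0.686: |R|=0.79715 <1
  x=-0.460: |R|=0.75724 <1
  x=-1.569: |R|=1.95841 >1
  x=-1.240: |R|=1.33860 >1
  x=-1.115: |R|=1.16138 >1
Stable set (-0.9740, 0).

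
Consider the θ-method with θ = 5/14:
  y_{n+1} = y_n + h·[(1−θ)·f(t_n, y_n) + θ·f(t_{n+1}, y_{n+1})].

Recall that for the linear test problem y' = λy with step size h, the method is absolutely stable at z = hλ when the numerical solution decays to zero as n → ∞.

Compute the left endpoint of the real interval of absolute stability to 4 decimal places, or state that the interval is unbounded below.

Test eqn y'=λy, z=hλ:
  y_{n+1} = y_n + z·[9/14·y_n + 5/14·y_{n+1}] ⇒ (1 − 5/14z)y_{n+1} = (1 + 9/14z)y_n
  R(z) = (1 + 9/14z)/(1 − 5/14z).

Need |R(x)|<1, x<0.
x=-0.31: |R|=0.7209
R=−1: 1+9/14x = −1+5/14x ⇒ -2/7x=2 ⇒ x=2/(-2/7)=-7.0000
Confirm numerically:
  x=-5.488: |R|=0.85405 <1
  x=-3.712: |R|=0.59607 <1
  x=-3.259: |R|=0.50606 <1
  x=-2.865: |R|=0.41606 <1
  x=-7.590: |R|=1.04543 >1
  x=-7.534: |R|=1.04134 >1
So |R|<1 on (-7.0000, 0).

left endpoint -7.0000.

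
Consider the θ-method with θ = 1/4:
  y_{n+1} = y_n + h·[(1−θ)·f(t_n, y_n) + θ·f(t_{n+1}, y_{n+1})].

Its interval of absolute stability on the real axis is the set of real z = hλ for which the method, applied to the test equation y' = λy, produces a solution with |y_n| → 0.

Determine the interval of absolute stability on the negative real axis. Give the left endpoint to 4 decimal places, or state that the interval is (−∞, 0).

z∈(-4.0000,0).

With y'=λy (z=hλ):
  y_{n+1} = y_n + z·[3/4·y_n + 1/4·y_{n+1}] ⇒ (1 − 1/4z)y_{n+1} = (1 + 3/4z)y_n
  so R(z) = (1 + 3/4z)/(1 − 1/4z).

Need |R(x)|<1, x<0.
x=-1.19: |R|=0.0829
R=−1: 1+3/4x = −1+1/4x ⇒ -1/2x=2 ⇒ x=2/(-1/2)=-4.0000
Confirm numerically:
  x=-3.829: |R|=0.95632 <1
  x=-2.205: |R|=0.42143 <1
  x=-1.937: |R|=0.30504 <1
  x=-4.354: |R|=1.08475 >1
  x=-4.307: |R|=1.07391 >1
So |R|<1 on (-4.0000, 0).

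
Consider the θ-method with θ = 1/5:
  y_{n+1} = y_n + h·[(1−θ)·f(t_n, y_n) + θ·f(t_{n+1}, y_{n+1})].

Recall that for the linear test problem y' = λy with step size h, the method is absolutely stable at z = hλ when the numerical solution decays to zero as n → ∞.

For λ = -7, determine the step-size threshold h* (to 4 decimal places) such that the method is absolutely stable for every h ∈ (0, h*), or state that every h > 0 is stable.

On y'=λy, z=hλ:
  y_{n+1} = y_n + z·[4/5·y_n + 1/5·y_{n+1}] ⇒ (1 − 1/5z)y_{n+1} = (1 + 4/5z)y_n
  Hence R(z) = (1 + 4/5z)/(1 − 1/5z).

Find x<0 with |R(x)|<1.
x=-1.23: |R|=0.0128
R=−1: 1+4/5x = −1+1/5x ⇒ -3/5x=2 ⇒ x=2/(-3/5)=-3.3333
Confirm numerically:
  x=-2.441: |R|=0.64024 <1
  x=-1.842: |R|=0.34610 <1
  x=-1.353: |R|=0.06485 <1
  x=-3.871: |R|=1.18183 >1
  x=-3.601: |R|=1.09336 >1
  x=-3.538: |R|=1.07191 >1
Interval (-3.3333, 0).

(-3.3333,0); λ=-7 ⇒ h* = (10/3)/7 = 0.4762.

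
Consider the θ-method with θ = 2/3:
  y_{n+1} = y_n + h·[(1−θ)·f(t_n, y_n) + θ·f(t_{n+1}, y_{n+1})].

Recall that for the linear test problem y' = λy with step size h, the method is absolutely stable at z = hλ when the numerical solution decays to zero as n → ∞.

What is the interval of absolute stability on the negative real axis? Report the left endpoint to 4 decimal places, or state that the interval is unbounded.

(−∞, 0) — no finite endpoint.

Test eqn y'=λy, z=hλ:
  y_{n+1} = y_n + z·[1/3·y_n + 2/3·y_{n+1}] ⇒ (1 − 2/3z)y_{n+1} = (1 + 1/3z)y_n
  Hence R(z) = (1 + 1/3z)/(1 − 2/3z).

Solve |R(x)|<1 on ℝ⁻.
x=-1.49: |R|=0.2525
x=-2: |R|=0.1429
x=-10: |R|=0.3043
x=-100: |R|=0.4778
θ=2/3≥1/2 ⇒ |1+1/3x|<|1−2/3x| ∀x<0 ⇒ stable on all of ℝ⁻.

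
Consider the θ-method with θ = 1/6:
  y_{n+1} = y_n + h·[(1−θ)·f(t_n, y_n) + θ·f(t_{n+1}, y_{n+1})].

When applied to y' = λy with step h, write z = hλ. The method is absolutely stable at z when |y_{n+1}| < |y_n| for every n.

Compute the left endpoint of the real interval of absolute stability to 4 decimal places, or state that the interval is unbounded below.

left endpoint -3.0000.

On y'=λy, z=hλ:
  y_{n+1} = y_n + z·[5/6·y_n + 1/6·y_{n+1}] ⇒ (1 − 1/6z)y_{n+1} = (1 + 5/6z)y_n
  ⇒ R(z) = (1 + 5/6z)/(1 − 1/6z).

Solve |R(x)|<1 on ℝ⁻.
x=-1.23: |R|=0.0207
R=−1: 1+5/6x = −1+1/6x ⇒ -2/3x=2 ⇒ x=2/(-2/3)=-3.0000
Confirm numerically:
  x=-2.910: |R|=0.95960 <1
  x=-2.281: |R|=0.65270 <1
  x=-2.213: |R|=0.61671 <1
  x=-3.380: |R|=1.16205 >1
  x=-3.170: |R|=1.07415 >1
So |R|<1 on (-3.0000, 0).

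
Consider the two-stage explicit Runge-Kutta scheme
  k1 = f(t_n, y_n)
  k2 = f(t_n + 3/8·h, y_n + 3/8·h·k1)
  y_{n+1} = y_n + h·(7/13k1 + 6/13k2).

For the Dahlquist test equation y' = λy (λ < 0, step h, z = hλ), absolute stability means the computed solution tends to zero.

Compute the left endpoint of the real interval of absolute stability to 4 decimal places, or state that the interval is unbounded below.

Test eqn y'=λy, z=hλ:
  k1=λy_n ⇒ h·k1=z·y_n;  k2=λ(1+3/8z)y_n ⇒ h·k2=z(1+3/8z)y_n
  y_{n+1}/y_n = 1 + 7/13z + 6/13z(1+3/8z) = 1 + z + 9/52z²
  so R(z) = 1 + z + 9/52z².

Boundary: |R(x)|=1, x<0.
x=-1.5: |R|=0.1106
R=1: x+9/52x²=0 ⇒ x=−52/9=-5.7778; min R=1−1/(4·9/52)=-0.4444>−1
Confirm numerically:
  x=-5.463: |R|=0.70237 <1
  x=-5.327: |R|=0.58439 <1
  x=-4.915: |R|=0.26606 <1
  x=-3.155: |R|=0.43219 <1
  x=-6.365: |R|=1.64690 >1
  x=-6.247: |R|=1.50733 >1
  x=-6.156: |R|=1.40298 >1
Stable set (-5.7778, 0).

left endpoint -5.7778.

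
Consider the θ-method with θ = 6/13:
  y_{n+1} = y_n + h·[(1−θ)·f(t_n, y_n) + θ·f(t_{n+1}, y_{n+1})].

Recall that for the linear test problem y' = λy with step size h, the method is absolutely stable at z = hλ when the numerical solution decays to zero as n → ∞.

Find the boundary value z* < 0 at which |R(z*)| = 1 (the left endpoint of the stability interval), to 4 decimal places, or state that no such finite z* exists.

left endpoint -26.0000.

Test eqn y'=λy, z=hλ:
  y_{n+1} = y_n + z·[7/13·y_n + 6/13·y_{n+1}] ⇒ (1 − 6/13z)y_{n+1} = (1 + 7/13z)y_n
  so R(z) = (1 + 7/13z)/(1 − 6/13z).

Find x<0 with |R(x)|<1.
x=-1.13: |R|=0.2573
R=−1: 1+7/13x = −1+6/13x ⇒ -1/13x=2 ⇒ x=2/(-1/13)=-26.0000
Confirm numerically:
  x=-23.555: |R|=0.98416 <1
  x=-18.143: |R|=0.93552 <1
  x=-17.912: |R|=0.93286 <1
  x=-13.913: |R|=0.87472 <1
  x=-26.352: |R|=1.00206 >1
  x=-26.139: |R|=1.00082 >1
  x=-26.053: |R|=1.00031 >1
Stable set (-26.0000, 0).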